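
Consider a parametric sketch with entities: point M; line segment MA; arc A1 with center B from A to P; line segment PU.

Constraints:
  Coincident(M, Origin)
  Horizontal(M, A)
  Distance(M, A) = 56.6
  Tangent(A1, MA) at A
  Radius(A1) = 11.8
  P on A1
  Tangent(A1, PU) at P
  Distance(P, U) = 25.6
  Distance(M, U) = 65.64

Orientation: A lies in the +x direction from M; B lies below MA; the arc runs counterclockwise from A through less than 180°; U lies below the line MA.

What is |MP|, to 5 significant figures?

47.693

Checks: |BP| = 11.80 ✓; ∠(BP, PU) = 90.00° ✓; |PU| = 25.60 ✓; |MU| = 65.64 ✓.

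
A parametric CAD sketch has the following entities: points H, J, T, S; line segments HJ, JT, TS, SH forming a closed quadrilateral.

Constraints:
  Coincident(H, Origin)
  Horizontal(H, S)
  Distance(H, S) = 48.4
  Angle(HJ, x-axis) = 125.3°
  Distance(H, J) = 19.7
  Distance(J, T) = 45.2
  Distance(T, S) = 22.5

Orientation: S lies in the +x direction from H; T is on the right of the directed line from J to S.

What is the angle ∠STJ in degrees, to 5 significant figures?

129.12°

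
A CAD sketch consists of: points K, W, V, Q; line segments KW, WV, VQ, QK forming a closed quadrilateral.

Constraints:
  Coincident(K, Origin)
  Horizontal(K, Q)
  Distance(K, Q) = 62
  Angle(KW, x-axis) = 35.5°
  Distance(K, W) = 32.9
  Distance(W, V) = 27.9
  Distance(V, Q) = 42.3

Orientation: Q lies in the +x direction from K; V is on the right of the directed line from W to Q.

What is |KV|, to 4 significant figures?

22.01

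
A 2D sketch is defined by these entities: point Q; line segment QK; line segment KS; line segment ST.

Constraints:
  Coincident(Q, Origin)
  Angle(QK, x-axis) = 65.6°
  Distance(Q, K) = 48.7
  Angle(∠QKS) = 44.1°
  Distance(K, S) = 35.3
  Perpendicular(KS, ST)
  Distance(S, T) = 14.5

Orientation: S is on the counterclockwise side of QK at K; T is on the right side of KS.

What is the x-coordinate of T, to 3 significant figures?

-18.0

∠QKS = 44.1°, so KS runs at 65.6° + (180° − 44.1°) = 202° from the x-axis; with |KS| = 35.3, S = K + 35.3·(cos 202°, sin 202°) = (-12.7, 31.4). KS is perpendicular to ST; with |ST| = 14.5 on the right of KS, T = S + 14.5·(-0.367, 0.930) = (-18.0, 44.9). So T.x = -18.0.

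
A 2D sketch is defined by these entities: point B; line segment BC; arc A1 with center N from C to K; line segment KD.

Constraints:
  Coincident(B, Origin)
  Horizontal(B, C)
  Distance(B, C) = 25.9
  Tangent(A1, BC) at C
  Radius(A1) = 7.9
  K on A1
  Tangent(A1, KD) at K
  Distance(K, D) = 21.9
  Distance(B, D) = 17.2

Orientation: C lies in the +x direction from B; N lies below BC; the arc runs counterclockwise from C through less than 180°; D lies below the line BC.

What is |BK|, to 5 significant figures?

20.722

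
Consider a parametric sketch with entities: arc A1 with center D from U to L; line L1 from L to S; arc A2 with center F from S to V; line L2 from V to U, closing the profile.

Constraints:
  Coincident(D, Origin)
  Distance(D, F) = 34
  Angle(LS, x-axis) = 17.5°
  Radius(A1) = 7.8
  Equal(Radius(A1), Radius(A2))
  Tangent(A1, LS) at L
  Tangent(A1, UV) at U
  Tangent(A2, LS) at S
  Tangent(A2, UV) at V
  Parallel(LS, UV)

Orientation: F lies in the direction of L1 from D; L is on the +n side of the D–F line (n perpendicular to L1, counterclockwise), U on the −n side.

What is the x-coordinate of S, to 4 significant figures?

30.08

The slot axis is L1's direction at 17.5°, so u = (cos 17.5°, sin 17.5°) = (0.9537, 0.3007) and n = (−sin 17.5°, cos 17.5°) = (-0.3007, 0.9537). D is at the origin and F lies 34.0 along u from D, so F = 34.0·u = (32.43, 10.22). Tangency of A1 to both parallel lines with radius 7.8 puts L and U at D ± 7.8·n: L = (-2.346, 7.439), U = (2.346, -7.439). Equal radii place S and V the same way about F: S = F + 7.8·n = (30.08, 17.66), V = F − 7.8·n = (34.77, 2.785). So S.x = 30.08.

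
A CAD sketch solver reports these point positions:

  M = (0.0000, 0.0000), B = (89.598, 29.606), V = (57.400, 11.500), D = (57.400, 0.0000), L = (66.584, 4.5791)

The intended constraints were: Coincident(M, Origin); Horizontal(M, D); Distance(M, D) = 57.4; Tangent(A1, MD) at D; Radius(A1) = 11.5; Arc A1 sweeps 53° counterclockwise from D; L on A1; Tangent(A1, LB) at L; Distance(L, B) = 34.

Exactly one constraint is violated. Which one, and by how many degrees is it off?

Tangent(A1, LB) at L — off by 5.60°.

M = (0.00, 0.00) ✓; M.y = 0.00, D.y = 0.00 ✓; |MD| = 57.40 ✓; ∠(VD, DM) = 90.00° ✓; |VD| = 11.50 ✓; bearing(V→L) − bearing(V→D) = 53.00° ✓; |VL| = 11.50 ✓; ∠(VL, LB) = 95.60° ✗; |LB| = 34.00 ✓.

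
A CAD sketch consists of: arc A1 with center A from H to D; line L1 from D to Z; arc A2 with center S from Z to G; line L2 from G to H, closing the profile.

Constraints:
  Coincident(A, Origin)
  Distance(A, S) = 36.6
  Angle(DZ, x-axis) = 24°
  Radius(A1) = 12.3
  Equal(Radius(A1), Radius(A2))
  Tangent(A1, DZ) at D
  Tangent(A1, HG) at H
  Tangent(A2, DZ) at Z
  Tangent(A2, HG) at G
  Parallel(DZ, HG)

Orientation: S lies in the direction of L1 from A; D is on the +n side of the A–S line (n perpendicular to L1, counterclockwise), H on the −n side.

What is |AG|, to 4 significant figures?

38.61

Tangency of A1 to both parallel lines with radius 12.3 puts D and H at A ± 12.3·n: D = (-5.003, 11.24), H = (5.003, -11.24). Equal radii place Z and G the same way about S: Z = S + 12.3·n = (28.43, 26.12), G = S − 12.3·n = (38.44, 3.650). Then |AG| = |G − A| = 38.61.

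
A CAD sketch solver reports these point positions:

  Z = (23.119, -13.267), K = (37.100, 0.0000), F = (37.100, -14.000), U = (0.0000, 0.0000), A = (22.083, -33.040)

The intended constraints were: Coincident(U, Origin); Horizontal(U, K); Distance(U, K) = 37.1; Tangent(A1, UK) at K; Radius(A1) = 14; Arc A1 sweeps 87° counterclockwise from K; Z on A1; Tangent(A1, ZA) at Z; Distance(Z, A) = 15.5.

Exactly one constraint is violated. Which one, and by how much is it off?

Distance(Z, A) = 15.5 — off by 4.30.

U = (0.00, 0.00) ✓; U.y = 0.00, K.y = 0.00 ✓; |UK| = 37.10 ✓; ∠(FK, KU) = 90.00° ✓; |FK| = 14.00 ✓; bearing(F→Z) − bearing(F→K) = 87.00° ✓; |FZ| = 14.00 ✓; ∠(FZ, ZA) = 90.00° ✓; |ZA| = 19.80 ✗.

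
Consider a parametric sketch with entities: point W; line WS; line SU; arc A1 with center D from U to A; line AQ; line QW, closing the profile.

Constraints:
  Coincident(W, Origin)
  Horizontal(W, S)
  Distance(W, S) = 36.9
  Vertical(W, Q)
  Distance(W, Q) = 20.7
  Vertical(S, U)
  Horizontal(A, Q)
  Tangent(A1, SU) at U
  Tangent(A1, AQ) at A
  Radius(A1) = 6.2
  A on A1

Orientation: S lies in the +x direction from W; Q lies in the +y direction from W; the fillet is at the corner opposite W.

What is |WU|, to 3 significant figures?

39.6

W is at the origin; WS is horizontal with |WS| = 36.9 and S on the +x side, so S = (36.9, 0.00). W and Q share the same x with |WQ| = 20.7 and Q on the +y side, so Q = (0.00, 20.7). The virtual corner opposite W is at (36.9, 20.7). The tangent condition forces DU to be normal to SU and A1 meets AQ tangentially, so DA is at right angles to AQ, with radius 6.2, so the center D sits 6.2 in from both sides at D = (30.7, 14.5). That places the tangent points at U = (36.9, 14.5) on SU and A = (30.7, 20.7) on AQ. Then |WU| = |U − W| = 39.6.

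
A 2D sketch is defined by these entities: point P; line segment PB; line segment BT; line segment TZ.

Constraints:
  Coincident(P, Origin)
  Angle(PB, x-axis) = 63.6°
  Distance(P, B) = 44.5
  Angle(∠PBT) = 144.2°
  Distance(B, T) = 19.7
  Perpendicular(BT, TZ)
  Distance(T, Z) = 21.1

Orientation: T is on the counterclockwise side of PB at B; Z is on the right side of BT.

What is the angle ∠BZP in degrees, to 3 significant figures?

6.78°

∠PBT = 144.2°, so BT runs at 63.6° + (180° − 144.2°) = 99.4° from the x-axis; with |BT| = 19.7, T = B + 19.7·(cos 99.4°, sin 99.4°) = (16.6, 59.3). BT is perpendicular to TZ; with |TZ| = 21.1 on the right of BT, Z = T + 21.1·(0.987, 0.163) = (37.4, 62.7). Then cos ∠BZP = ZB·ZP / (|ZB||ZP|), giving 6.78°.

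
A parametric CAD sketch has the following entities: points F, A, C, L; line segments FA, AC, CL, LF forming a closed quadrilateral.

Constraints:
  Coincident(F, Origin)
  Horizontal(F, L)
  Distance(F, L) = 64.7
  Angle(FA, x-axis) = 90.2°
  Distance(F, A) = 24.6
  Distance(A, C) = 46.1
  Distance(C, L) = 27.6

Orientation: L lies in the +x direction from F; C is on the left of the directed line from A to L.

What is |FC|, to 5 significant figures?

50.015

Checks: F = (0.00, 0.00) ✓; |AC| = 46.10 ✓; |CL| = 27.60 ✓.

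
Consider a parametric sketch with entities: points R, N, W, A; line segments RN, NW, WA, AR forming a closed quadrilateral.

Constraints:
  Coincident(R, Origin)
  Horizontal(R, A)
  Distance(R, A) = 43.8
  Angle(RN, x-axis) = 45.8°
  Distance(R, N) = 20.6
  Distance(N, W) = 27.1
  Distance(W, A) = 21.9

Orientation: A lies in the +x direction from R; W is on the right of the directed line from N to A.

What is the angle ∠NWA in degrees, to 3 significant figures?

83.7°

Checks: |NW| = 27.10 ✓; |WA| = 21.90 ✓.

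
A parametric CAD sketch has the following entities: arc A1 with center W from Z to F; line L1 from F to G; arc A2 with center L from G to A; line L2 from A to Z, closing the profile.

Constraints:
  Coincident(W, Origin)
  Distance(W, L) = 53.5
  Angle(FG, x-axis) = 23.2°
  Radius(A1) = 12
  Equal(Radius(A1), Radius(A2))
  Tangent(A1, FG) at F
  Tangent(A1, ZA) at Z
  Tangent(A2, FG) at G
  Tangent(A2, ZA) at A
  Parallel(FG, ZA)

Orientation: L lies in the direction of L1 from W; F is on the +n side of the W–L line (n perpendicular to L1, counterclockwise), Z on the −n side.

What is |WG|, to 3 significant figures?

54.8

Tangency of A1 to both parallel lines with radius 12.0 puts F and Z at W ± 12.0·n: F = (-4.73, 11.0), Z = (4.73, -11.0). Equal radii place G and A the same way about L: G = L + 12.0·n = (44.4, 32.1), A = L − 12.0·n = (53.9, 10.0). Then |WG| = |G − W| = 54.8.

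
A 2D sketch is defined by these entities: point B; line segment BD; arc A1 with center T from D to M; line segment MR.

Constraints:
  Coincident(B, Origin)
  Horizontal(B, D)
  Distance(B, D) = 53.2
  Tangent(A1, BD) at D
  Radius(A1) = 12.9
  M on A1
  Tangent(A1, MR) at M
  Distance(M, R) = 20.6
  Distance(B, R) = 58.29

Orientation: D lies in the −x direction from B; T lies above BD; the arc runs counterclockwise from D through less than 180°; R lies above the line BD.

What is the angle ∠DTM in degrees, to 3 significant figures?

104°

Checks: |TD| = 12.90 ✓; |TM| = 12.90 ✓; ∠(TM, MR) = 90.00° ✓; |MR| = 20.60 ✓; |BR| = 58.29 ✓.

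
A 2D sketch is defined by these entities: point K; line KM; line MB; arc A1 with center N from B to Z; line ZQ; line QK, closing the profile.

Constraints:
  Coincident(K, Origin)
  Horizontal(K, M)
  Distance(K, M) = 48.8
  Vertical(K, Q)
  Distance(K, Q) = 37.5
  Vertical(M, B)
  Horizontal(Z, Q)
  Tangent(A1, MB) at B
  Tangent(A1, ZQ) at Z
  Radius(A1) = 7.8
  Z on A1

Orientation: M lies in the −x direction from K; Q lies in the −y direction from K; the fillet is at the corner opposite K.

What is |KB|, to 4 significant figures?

57.13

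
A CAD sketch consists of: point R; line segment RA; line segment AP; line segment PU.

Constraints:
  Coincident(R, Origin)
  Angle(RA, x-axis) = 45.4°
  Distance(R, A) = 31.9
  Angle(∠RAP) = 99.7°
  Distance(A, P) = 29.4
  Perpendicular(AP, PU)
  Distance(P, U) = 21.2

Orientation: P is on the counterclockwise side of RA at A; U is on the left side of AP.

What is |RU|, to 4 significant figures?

36.25

∠RAP = 99.7°, so AP runs at 45.4° + (180° − 99.7°) = 125.7° from the x-axis; with |AP| = 29.4, P = A + 29.4·(cos 125.7°, sin 125.7°) = (5.243, 46.59). AP is perpendicular to PU; with |PU| = 21.2 on the left of AP, U = P + 21.2·(-0.8121, -0.5835) = (-11.97, 34.22). Then |RU| = |U − R| = 36.25.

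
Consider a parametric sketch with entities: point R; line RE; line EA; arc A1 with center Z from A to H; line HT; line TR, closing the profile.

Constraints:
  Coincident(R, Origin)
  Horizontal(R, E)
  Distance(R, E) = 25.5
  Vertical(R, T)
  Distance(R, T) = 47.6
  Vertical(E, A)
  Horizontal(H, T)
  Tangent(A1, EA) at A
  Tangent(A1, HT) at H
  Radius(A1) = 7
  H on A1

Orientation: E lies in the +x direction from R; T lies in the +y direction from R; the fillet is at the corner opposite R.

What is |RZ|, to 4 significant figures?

44.62

R is at the origin; RE is horizontal with |RE| = 25.5 and E on the +x side, so E = (25.50, 0.000). RT is vertical with |RT| = 47.6 and T on the +y side, so T = (0.000, 47.60). The virtual corner opposite R is at (25.50, 47.60). The tangent condition forces ZA to be normal to EA and the tangent condition forces ZH to be normal to HT, with radius 7.0, so the center Z sits 7.0 in from both sides at Z = (18.50, 40.60). Then |RZ| = |Z − R| = 44.62.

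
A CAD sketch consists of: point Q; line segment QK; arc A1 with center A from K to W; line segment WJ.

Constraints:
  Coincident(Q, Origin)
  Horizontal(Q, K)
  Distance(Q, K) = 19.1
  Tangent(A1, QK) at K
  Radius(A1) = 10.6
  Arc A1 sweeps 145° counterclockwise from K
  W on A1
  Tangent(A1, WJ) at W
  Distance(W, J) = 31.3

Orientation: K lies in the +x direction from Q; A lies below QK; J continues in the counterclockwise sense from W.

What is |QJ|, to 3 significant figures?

53.7

Q is at the origin; Q and K share the same y with |QK| = 19.1 and K on the +x side, so K = (19.1, 0.00). Since A1 is tangent to QK there, AK ⟂ QK, so A = K + (0, -10.6) = (19.1, -10.6). On A1, K sits at bearing 90° from A; a 145° counterclockwise sweep puts W at bearing 235°, so W = A + 10.6·(cos 235°, sin 235°) = (13.0, -19.3). Since A1 is tangent to WJ there, AW ⟂ WJ, so WJ runs along (−sin 235°, cos 235°); with |WJ| = 31.3, J = (38.7, -37.2). Then |QJ| = |J − Q| = 53.7.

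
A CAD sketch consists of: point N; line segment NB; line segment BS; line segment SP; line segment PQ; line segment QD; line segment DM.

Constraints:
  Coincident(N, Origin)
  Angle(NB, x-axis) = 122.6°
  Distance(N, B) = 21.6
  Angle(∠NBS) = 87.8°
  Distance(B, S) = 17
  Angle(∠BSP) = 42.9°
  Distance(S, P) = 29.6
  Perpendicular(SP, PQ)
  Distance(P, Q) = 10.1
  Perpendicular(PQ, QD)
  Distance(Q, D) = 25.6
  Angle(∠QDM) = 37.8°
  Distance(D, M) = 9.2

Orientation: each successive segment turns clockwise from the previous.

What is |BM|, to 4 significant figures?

7.209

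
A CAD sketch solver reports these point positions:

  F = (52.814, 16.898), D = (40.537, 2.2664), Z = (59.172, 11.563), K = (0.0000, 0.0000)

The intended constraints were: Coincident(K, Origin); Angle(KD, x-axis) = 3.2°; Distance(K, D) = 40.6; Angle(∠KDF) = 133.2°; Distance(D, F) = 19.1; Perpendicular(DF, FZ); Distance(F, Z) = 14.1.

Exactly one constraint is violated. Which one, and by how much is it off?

Distance(F, Z) = 14.1 — off by 5.80.

K = (0.00, 0.00) ✓; KD at 3.200° ✓; |KD| = 40.60 ✓; ∠KDF = 133.2° ✓; |DF| = 19.10 ✓; ∠(DF, FZ) = 90.00° ✓; |FZ| = 8.300 ✗.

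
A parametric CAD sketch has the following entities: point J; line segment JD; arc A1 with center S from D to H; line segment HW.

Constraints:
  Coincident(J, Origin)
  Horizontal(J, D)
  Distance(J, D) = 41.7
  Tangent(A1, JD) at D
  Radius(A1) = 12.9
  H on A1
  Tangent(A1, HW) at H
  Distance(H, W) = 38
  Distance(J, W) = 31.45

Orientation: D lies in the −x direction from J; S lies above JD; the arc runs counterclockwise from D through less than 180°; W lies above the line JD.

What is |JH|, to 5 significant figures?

32.740

Checks: J.y = 0.00, D.y = 0.00 ✓; |SH| = 12.90 ✓; ∠(SH, HW) = 90.00° ✓; |HW| = 38.00 ✓; |JW| = 31.45 ✓.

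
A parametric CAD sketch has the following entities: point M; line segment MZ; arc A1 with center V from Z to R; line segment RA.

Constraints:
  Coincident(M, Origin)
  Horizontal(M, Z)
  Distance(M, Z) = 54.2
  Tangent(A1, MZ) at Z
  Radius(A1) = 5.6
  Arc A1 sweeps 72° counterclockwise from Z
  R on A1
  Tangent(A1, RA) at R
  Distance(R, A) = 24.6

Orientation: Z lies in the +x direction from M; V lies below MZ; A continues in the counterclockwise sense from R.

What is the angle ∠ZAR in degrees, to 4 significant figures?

7.368°

M is at the origin; MZ is horizontal with |MZ| = 54.2 and Z on the +x side, so Z = (54.20, 0.000). Tangency of A1 to MZ means the radius VZ is perpendicular to MZ, so V = Z + (0, -5.6) = (54.20, -5.600). On A1, Z sits at bearing 90° from V; a 72° counterclockwise sweep puts R at bearing 162°, so R = V + 5.6·(cos 162°, sin 162°) = (48.87, -3.870). A1 meets RA tangentially, so VR is at right angles to RA, so RA runs along (−sin 162°, cos 162°); with |RA| = 24.6, A = (41.27, -27.27). Then cos ∠ZAR = AZ·AR / (|AZ||AR|), giving 7.368°.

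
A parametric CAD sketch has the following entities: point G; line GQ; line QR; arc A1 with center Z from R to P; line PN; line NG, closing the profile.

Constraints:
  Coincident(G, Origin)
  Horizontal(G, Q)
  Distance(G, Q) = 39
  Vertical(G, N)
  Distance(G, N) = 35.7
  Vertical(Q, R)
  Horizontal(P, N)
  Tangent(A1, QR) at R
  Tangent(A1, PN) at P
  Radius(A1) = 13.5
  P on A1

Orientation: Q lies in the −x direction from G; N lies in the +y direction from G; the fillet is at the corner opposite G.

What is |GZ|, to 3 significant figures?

33.8

G and N share the same x with |GN| = 35.7 and N on the +y side, so N = (0.00, 35.7). The virtual corner opposite G is at (-39.0, 35.7). The tangent condition forces ZR to be normal to QR and tangency of A1 to PN means the radius ZP is perpendicular to PN, with radius 13.5, so the center Z sits 13.5 in from both sides at Z = (-25.5, 22.2). Then |GZ| = |Z − G| = 33.8.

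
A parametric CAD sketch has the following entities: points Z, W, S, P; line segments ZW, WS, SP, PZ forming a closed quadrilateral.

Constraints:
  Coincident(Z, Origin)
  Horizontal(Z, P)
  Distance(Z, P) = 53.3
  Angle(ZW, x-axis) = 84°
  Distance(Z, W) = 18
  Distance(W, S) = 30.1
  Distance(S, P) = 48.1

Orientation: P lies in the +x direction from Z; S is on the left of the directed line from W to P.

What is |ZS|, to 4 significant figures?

45.18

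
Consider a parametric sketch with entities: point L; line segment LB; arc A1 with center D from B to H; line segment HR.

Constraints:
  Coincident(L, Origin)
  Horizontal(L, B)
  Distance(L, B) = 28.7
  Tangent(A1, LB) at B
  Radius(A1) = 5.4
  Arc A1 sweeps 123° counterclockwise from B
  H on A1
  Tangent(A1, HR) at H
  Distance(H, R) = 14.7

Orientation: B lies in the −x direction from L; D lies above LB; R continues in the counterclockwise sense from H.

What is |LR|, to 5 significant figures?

38.244

L is at the origin; L and B share the same y with |LB| = 28.7 and B on the −x side, so B = (-28.700, 0.0000). Tangency of A1 to LB means the radius DB is perpendicular to LB, so D = B + (0, 5.4) = (-28.700, 5.4000). On A1, B sits at bearing -90° from D; a 123° counterclockwise sweep puts H at bearing 33°, so H = D + 5.4·(cos 33°, sin 33°) = (-24.171, 8.3411). The tangent condition forces DH to be normal to HR, so HR runs along (−sin 33°, cos 33°); with |HR| = 14.7, R = (-32.177, 20.670). Then |LR| = |R − L| = 38.244.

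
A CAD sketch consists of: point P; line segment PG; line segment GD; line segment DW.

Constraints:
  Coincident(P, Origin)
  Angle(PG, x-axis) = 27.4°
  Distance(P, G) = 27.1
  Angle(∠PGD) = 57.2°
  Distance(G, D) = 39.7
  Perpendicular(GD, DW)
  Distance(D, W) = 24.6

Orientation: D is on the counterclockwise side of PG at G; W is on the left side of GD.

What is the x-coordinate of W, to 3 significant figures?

-22.6

∠PGD = 57.2°, so GD runs at 27.4° + (180° − 57.2°) = 150° from the x-axis; with |GD| = 39.7, D = G + 39.7·(cos 150°, sin 150°) = (-10.4, 32.2). The perpendicularity gives DW at right angles to GD; with |DW| = 24.6 on the left of GD, W = D + 24.6·(-0.497, -0.868) = (-22.6, 10.9). So W.x = -22.6.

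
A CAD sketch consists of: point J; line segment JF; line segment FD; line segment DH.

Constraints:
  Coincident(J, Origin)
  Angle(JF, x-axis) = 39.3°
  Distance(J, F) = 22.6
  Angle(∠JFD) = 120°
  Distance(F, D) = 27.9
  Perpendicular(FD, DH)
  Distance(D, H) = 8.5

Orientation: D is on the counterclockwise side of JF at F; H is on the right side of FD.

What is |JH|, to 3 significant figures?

48.2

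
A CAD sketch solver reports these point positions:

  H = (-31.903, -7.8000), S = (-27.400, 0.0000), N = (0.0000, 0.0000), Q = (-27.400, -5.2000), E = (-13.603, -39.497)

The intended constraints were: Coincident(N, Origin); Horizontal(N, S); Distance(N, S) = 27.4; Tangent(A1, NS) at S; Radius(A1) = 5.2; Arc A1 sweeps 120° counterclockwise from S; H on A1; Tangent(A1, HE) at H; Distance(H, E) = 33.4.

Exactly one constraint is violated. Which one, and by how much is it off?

Distance(H, E) = 33.4 — off by 3.20.

N = (0.00, 0.00) ✓; N.y = 0.00, S.y = 0.00 ✓; |NS| = 27.40 ✓; ∠(QS, SN) = 90.00° ✓; |QS| = 5.200 ✓; bearing(Q→H) − bearing(Q→S) = 120.0° ✓; |QH| = 5.200 ✓; ∠(QH, HE) = 90.00° ✓; |HE| = 36.60 ✗.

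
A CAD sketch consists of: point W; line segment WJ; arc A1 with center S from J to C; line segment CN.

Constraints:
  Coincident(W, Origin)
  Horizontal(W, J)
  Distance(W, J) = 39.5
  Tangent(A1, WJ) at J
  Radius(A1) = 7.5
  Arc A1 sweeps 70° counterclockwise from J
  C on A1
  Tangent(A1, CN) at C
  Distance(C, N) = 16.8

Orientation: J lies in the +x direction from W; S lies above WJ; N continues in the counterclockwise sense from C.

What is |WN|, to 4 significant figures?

56.25

W is at the origin; W and J share the same y with |WJ| = 39.5 and J on the +x side, so J = (39.50, 0.000). The tangent condition forces SJ to be normal to WJ, so S = J + (0, 7.5) = (39.50, 7.500). On A1, J sits at bearing -90° from S; a 70° counterclockwise sweep puts C at bearing -20°, so C = S + 7.5·(cos -20°, sin -20°) = (46.55, 4.935). A1 meets CN tangentially, so SC is at right angles to CN, so CN runs along (−sin -20°, cos -20°); with |CN| = 16.8, N = (52.29, 20.72). Then |WN| = |N − W| = 56.25.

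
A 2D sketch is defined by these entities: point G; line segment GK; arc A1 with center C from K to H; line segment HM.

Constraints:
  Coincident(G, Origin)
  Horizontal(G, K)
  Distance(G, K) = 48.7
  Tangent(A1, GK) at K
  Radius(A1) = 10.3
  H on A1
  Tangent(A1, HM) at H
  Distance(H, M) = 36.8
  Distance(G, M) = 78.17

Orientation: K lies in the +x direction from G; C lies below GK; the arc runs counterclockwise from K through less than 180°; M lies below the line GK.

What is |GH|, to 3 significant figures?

43.9

G is at the origin; G and K share the same y with |GK| = 48.7 and K on the +x side, so K = (48.7, 0.00). The tangent condition forces CK to be normal to GK, so C = K + (0, -10.3) = (48.7, -10.3). Since CH ⟂ HM (tangency), |CM| = √(10.3² + 36.8²) = 38.2 regardless of where H sits on A1. So M lies on both circle(G, 78.17) and circle(C, 38.2); the below-GK intersection is M = (63.6, -45.5). H is the foot of the tangent from M: H = (40.6, -16.7).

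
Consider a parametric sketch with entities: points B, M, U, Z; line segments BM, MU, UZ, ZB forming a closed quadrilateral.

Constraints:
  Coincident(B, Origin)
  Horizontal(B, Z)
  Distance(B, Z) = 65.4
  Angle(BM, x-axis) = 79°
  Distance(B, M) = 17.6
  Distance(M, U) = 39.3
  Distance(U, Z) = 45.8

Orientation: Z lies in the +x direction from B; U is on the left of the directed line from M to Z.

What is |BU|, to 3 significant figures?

52.4

B is at the origin; BZ is horizontal with |BZ| = 65.4 and Z in +x, so Z = (65.4, 0). BM runs at 79.0° with |BM| = 17.6, so M = (3.36, 17.3). U is determined by |MU| = 39.3 and |UZ| = 45.8 together: it lies at the intersection of circle(M, 39.3) and circle(Z, 45.8). With |MZ| = 64.4, the foot of the radical line on MZ is 27.9 from M and the perpendicular offset is √(39.3² − 27.9²) = 27.7. Taking the left-of-MZ solution: U = (37.7, 36.4).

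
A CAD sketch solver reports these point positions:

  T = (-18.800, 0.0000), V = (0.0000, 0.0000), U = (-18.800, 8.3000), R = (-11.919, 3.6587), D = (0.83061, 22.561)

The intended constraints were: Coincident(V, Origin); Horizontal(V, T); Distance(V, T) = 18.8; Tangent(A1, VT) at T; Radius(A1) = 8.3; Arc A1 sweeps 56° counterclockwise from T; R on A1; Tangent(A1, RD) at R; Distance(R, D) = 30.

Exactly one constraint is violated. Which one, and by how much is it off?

Distance(R, D) = 30 — off by 7.20.

V = (0.00, 0.00) ✓; V.y = 0.00, T.y = 0.00 ✓; |VT| = 18.80 ✓; ∠(UT, TV) = 90.00° ✓; |UT| = 8.300 ✓; bearing(U→R) − bearing(U→T) = 56.00° ✓; |UR| = 8.300 ✓; ∠(UR, RD) = 90.00° ✓; |RD| = 22.80 ✗.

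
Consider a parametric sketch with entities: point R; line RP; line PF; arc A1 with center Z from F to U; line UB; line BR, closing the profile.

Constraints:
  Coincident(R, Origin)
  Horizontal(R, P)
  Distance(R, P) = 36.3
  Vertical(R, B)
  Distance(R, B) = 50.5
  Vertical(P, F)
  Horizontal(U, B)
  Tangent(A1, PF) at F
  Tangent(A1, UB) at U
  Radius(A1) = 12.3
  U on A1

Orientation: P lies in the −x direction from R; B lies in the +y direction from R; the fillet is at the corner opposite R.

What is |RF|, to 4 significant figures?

52.70

R is at the origin; RP is horizontal with |RP| = 36.3 and P on the −x side, so P = (-36.30, 0.000). RB is vertical with |RB| = 50.5 and B on the +y side, so B = (0.000, 50.50). The virtual corner opposite R is at (-36.30, 50.50). Since A1 is tangent to PF there, ZF ⟂ PF and tangency of A1 to UB means the radius ZU is perpendicular to UB, with radius 12.3, so the center Z sits 12.3 in from both sides at Z = (-24.00, 38.20). That places the tangent points at F = (-36.30, 38.20) on PF and U = (-24.00, 50.50) on UB. Then |RF| = |F − R| = 52.70.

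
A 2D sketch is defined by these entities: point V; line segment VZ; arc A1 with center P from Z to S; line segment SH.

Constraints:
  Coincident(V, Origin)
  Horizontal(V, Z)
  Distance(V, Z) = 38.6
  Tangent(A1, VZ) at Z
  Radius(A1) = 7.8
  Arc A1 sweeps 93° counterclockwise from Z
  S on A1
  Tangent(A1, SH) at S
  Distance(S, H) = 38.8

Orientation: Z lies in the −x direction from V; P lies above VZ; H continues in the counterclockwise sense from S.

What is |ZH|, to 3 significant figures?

47.3

On A1, Z sits at bearing -90° from P; a 93° counterclockwise sweep puts S at bearing 3°, so S = P + 7.8·(cos 3°, sin 3°) = (-30.8, 8.21). Tangency of A1 to SH means the radius PS is perpendicular to SH, so SH runs along (−sin 3°, cos 3°); with |SH| = 38.8, H = (-32.8, 47.0). Then |ZH| = |H − Z| = 47.3.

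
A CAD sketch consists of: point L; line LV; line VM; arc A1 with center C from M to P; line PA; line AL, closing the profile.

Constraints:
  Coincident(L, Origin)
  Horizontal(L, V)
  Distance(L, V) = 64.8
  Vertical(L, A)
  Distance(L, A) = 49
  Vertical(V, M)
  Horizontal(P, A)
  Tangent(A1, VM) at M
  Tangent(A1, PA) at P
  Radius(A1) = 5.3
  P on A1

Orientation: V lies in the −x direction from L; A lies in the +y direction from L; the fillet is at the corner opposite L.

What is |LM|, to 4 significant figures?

78.16

L is at the origin; L and V share the same y with |LV| = 64.8 and V on the −x side, so V = (-64.80, 0.000). L and A share the same x with |LA| = 49.0 and A on the +y side, so A = (0.000, 49.00). The virtual corner opposite L is at (-64.80, 49.00). Tangency of A1 to VM means the radius CM is perpendicular to VM and the tangent condition forces CP to be normal to PA, with radius 5.3, so the center C sits 5.3 in from both sides at C = (-59.50, 43.70). That places the tangent points at M = (-64.80, 43.70) on VM and P = (-59.50, 49.00) on PA. Then |LM| = |M − L| = 78.16.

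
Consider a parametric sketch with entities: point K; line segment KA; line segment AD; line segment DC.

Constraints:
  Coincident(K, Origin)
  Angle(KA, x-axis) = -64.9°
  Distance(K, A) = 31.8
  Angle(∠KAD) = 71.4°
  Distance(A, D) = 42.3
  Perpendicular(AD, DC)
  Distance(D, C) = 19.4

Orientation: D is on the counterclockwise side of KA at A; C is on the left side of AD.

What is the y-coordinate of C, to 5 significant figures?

14.453

K is at the origin; KA runs at -64.9° with length 31.8, so A = 31.8·(cos -64.9°, sin -64.9°) = (13.490, -28.797). ∠KAD = 71.4°, so AD runs at -64.9° + (180° − 71.4°) = 43.700° from the x-axis; with |AD| = 42.3, D = A + 42.3·(cos 43.700°, sin 43.700°) = (44.071, 0.42724). AD ⟂ DC; with |DC| = 19.4 on the left of AD, C = D + 19.4·(-0.69088, 0.72297) = (30.668, 14.453). So C.y = 14.453.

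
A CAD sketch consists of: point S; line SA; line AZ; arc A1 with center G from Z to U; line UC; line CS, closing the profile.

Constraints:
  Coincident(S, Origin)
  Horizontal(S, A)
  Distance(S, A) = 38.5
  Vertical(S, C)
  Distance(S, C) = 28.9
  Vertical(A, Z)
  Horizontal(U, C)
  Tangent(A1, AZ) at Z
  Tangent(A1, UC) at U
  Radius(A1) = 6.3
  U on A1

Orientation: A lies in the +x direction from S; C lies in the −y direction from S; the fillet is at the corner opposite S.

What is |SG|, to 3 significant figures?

39.3

S is at the origin; S and A share the same y with |SA| = 38.5 and A on the +x side, so A = (38.5, 0.00). S and C share the same x with |SC| = 28.9 and C on the −y side, so C = (0.00, -28.9). The virtual corner opposite S is at (38.5, -28.9). Tangency of A1 to AZ means the radius GZ is perpendicular to AZ and since A1 is tangent to UC there, GU ⟂ UC, with radius 6.3, so the center G sits 6.3 in from both sides at G = (32.2, -22.6). Then |SG| = |G − S| = 39.3.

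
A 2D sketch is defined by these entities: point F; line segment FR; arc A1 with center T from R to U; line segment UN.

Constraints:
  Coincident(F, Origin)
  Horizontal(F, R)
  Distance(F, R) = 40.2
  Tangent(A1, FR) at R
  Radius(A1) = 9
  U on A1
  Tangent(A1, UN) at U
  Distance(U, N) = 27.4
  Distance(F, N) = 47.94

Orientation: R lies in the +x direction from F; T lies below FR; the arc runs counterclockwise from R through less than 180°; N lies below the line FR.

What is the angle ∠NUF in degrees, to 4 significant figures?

106.1°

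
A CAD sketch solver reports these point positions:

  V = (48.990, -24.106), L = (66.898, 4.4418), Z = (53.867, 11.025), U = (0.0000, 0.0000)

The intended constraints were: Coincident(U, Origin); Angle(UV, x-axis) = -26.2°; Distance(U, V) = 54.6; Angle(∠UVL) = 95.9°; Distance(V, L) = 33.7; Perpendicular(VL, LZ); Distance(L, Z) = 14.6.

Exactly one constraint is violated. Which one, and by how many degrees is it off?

Perpendicular(VL, LZ) — off by 5.30°.

U = (0.00, 0.00) ✓; UV at -26.20° ✓; |UV| = 54.60 ✓; ∠UVL = 95.90° ✓; |VL| = 33.70 ✓; ∠(VL, LZ) = 95.30° ✗; |LZ| = 14.60 ✓.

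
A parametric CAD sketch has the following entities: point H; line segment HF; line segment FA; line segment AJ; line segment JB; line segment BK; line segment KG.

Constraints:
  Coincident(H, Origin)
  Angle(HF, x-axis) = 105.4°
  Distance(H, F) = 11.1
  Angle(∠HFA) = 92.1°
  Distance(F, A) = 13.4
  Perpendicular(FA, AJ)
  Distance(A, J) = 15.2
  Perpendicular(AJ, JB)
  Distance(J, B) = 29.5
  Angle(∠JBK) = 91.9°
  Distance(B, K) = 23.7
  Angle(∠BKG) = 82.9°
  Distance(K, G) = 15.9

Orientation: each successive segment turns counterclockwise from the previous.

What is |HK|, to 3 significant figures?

25.6

H is at the origin; HF runs at 105.4° with length 11.1, so F = (-2.95, 10.7). ∠HFA = 92.1° gives FA at -167° from the x-axis; with |FA| = 13.4, A = (-16.0, 7.62). FA ⟂ AJ, so AJ runs at -76.7°; with |AJ| = 15.2, J = (-12.5, -7.17). The perpendicularity gives JB at right angles to AJ, so JB runs at 13.3°; with |JB| = 29.5, B = (16.2, -0.387). ∠JBK = 91.9° gives BK at 101° from the x-axis; with |BK| = 23.7, K = (11.5, 22.8). Then |HK| = |K − H| = 25.6.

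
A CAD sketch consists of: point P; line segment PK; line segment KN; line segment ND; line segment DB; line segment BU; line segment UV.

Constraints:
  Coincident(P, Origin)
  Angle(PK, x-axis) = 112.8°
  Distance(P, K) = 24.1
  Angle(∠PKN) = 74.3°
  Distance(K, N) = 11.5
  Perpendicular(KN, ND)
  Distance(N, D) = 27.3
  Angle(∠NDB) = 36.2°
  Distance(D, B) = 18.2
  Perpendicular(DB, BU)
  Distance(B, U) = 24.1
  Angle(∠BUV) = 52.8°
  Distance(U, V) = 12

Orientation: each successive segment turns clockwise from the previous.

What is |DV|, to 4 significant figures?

18.93

P is at the origin; PK runs at 112.8° with length 24.1, so K = (-9.339, 22.22). ∠PKN = 74.3° gives KN at 7.100° from the x-axis; with |KN| = 11.5, N = (2.073, 23.64). KN is perpendicular to ND, so ND runs at -82.90°; with |ND| = 27.3, D = (5.447, -3.452). ∠NDB = 36.2° gives DB at 133.3° from the x-axis; with |DB| = 18.2, B = (-7.035, 9.793). DB is perpendicular to BU, so BU runs at 43.30°; with |BU| = 24.1, U = (10.50, 26.32). ∠BUV = 52.8° gives UV at -83.90° from the x-axis; with |UV| = 12.0, V = (11.78, 14.39). Then |DV| = |V − D| = 18.93.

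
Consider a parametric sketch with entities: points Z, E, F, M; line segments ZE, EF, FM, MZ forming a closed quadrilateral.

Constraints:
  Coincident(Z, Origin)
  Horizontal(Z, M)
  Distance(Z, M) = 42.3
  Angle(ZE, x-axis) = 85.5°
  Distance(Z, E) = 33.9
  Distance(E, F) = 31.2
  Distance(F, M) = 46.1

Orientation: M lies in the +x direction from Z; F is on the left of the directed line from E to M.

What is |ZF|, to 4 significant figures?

55.03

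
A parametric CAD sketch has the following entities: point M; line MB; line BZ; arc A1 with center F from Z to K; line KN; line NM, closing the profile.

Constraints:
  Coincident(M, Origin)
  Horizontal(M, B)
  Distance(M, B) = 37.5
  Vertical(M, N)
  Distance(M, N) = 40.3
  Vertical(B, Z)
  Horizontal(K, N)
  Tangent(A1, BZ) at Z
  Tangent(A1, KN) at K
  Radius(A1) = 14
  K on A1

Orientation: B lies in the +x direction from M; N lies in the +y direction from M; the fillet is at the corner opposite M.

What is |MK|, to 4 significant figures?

46.65

M is at the origin; MB is horizontal with |MB| = 37.5 and B on the +x side, so B = (37.50, 0.000). MN is vertical with |MN| = 40.3 and N on the +y side, so N = (0.000, 40.30). The virtual corner opposite M is at (37.50, 40.30). A1 meets BZ tangentially, so FZ is at right angles to BZ and tangency of A1 to KN means the radius FK is perpendicular to KN, with radius 14.0, so the center F sits 14.0 in from both sides at F = (23.50, 26.30). That places the tangent points at Z = (37.50, 26.30) on BZ and K = (23.50, 40.30) on KN. Then |MK| = |K − M| = 46.65.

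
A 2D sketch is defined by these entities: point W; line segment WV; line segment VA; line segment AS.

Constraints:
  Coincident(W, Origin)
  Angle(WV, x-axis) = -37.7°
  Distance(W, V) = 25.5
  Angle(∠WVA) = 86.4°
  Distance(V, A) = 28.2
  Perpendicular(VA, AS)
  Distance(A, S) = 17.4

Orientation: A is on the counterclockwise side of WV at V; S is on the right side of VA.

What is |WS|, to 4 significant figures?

50.43

∠WVA = 86.4°, so VA runs at -37.7° + (180° − 86.4°) = 55.90° from the x-axis; with |VA| = 28.2, A = V + 28.2·(cos 55.90°, sin 55.90°) = (35.99, 7.757). VA is perpendicular to AS; with |AS| = 17.4 on the right of VA, S = A + 17.4·(0.8281, -0.5606) = (50.39, -1.998). Then |WS| = |S − W| = 50.43.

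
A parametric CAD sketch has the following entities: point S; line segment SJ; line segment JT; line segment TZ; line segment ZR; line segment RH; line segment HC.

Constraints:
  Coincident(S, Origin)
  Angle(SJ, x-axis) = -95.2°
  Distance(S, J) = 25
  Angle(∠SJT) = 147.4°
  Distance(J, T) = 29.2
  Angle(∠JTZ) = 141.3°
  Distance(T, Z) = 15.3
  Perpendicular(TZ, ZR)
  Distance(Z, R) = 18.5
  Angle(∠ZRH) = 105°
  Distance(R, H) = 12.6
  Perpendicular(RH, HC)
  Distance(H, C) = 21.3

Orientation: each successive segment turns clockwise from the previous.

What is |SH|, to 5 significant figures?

39.478

S is at the origin; SJ runs at -95.2° with length 25.0, so J = (-2.2658, -24.897). ∠SJT = 147.4° gives JT at -127.80° from the x-axis; with |JT| = 29.2, T = (-20.163, -47.970). ∠JTZ = 141.3° gives TZ at -166.50° from the x-axis; with |TZ| = 15.3, Z = (-35.040, -51.541). TZ ⟂ ZR, so ZR runs at 103.50°; with |ZR| = 18.5, R = (-39.359, -33.553). ∠ZRH = 105.0° gives RH at 28.500° from the x-axis; with |RH| = 12.6, H = (-28.286, -27.540). Then |SH| = |H − S| = 39.478.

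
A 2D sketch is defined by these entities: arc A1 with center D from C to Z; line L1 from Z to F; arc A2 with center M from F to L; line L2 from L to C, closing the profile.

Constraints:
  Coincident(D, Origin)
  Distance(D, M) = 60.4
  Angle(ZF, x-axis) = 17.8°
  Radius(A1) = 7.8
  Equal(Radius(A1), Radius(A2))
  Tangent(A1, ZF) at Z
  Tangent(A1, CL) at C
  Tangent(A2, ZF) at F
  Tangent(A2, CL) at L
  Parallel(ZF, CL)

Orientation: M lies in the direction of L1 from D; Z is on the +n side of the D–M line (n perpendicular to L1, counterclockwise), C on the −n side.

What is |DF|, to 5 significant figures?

60.902

The slot axis is L1's direction at 17.8°, so u = (cos 17.8°, sin 17.8°) = (0.95213, 0.30570) and n = (−sin 17.8°, cos 17.8°) = (-0.30570, 0.95213). D is at the origin and M lies 60.4 along u from D, so M = 60.4·u = (57.509, 18.464). Tangency of A1 to both parallel lines with radius 7.8 puts Z and C at D ± 7.8·n: Z = (-2.3844, 7.4266), C = (2.3844, -7.4266). Equal radii place F and L the same way about M: F = M + 7.8·n = (55.124, 25.891), L = M − 7.8·n = (59.893, 11.037). Then |DF| = |F − D| = 60.902.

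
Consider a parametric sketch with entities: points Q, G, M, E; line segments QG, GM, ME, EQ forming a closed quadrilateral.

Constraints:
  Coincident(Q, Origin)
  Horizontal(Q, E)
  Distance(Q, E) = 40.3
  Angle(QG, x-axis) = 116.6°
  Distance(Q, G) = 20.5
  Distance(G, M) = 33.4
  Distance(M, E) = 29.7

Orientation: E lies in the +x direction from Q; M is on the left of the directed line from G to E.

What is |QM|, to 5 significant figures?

34.098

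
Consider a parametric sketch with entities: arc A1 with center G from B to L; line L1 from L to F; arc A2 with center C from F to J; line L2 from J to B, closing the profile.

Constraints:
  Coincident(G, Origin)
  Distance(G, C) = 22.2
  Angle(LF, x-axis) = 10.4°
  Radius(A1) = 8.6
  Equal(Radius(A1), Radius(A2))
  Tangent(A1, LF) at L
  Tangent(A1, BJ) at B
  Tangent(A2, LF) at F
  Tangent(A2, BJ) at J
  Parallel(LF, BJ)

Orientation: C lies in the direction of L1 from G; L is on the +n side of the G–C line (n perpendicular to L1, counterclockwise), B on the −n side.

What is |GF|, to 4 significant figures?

23.81

The slot axis is L1's direction at 10.4°, so u = (cos 10.4°, sin 10.4°) = (0.9836, 0.1805) and n = (−sin 10.4°, cos 10.4°) = (-0.1805, 0.9836). G is at the origin and C lies 22.2 along u from G, so C = 22.2·u = (21.84, 4.008). Tangency of A1 to both parallel lines with radius 8.6 puts L and B at G ± 8.6·n: L = (-1.552, 8.459), B = (1.552, -8.459). Equal radii place F and J the same way about C: F = C + 8.6·n = (20.28, 12.47), J = C − 8.6·n = (23.39, -4.451). Then |GF| = |F − G| = 23.81.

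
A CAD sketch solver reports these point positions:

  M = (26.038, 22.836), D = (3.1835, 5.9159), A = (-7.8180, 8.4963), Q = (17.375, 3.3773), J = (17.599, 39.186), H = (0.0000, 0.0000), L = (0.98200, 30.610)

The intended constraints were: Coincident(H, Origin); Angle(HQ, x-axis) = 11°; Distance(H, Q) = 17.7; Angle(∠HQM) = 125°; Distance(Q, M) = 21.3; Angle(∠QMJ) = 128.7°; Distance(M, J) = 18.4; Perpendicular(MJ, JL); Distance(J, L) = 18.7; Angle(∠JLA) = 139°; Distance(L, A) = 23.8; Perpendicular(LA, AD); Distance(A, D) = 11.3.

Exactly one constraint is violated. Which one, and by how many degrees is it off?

Perpendicular(LA, AD) — off by 8.50°.

H = (0.00, 0.00) ✓; HQ at 11.00° ✓; |HQ| = 17.70 ✓; ∠HQM = 125.0° ✓; |QM| = 21.30 ✓; ∠QMJ = 128.7° ✓; |MJ| = 18.40 ✓; ∠(MJ, JL) = 90.00° ✓; |JL| = 18.70 ✓; ∠JLA = 139.0° ✓; |LA| = 23.80 ✓; ∠(LA, AD) = 98.50° ✗; |AD| = 11.30 ✓.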